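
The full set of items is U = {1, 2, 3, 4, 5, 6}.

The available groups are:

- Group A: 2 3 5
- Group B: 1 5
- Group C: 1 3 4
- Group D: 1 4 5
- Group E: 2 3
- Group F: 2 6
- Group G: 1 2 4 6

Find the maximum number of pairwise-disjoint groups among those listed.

2

D, F are pairwise disjoint (D={1,4,5}; F={2,6}).
Every remaining group overlaps one of these, and no 3 of the listed groups are pairwise disjoint, so 2 is the maximum.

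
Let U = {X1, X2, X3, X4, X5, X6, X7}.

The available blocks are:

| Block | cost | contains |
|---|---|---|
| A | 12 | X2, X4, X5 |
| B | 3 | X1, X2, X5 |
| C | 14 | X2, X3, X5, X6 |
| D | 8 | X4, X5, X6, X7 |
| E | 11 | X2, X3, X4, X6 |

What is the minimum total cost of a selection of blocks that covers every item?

22

B, D, E together cover every item (B ∪ D ∪ E = {X1, X2, X3, X4, X5, X6, X7}); total cost 3 + 8 + 11 = 22.
No covering selection has total cost below 22.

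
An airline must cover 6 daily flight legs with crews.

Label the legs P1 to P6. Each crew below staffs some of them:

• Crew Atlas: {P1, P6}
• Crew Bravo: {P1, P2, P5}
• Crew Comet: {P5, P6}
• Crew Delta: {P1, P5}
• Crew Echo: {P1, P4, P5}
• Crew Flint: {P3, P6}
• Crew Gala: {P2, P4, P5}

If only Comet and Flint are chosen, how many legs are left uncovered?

Union of Comet, Flint = {P3, P5, P6}.
Not covered: P1, P2, P4 — 3 legs.

3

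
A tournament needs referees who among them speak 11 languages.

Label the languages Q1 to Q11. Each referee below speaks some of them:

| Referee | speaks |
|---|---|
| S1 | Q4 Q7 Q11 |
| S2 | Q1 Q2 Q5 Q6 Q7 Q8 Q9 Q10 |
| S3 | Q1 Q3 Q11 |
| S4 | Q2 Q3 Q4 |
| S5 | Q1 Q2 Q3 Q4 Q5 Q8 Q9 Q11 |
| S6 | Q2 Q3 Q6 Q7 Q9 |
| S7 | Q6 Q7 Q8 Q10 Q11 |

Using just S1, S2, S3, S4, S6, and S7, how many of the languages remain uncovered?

0

Union of S1, S2, S3, S4, S6, S7 = {Q1, Q2, Q3, Q4, Q5, Q6, Q7, Q8, Q9, Q10, Q11} — that's every language, so 0 are uncovered.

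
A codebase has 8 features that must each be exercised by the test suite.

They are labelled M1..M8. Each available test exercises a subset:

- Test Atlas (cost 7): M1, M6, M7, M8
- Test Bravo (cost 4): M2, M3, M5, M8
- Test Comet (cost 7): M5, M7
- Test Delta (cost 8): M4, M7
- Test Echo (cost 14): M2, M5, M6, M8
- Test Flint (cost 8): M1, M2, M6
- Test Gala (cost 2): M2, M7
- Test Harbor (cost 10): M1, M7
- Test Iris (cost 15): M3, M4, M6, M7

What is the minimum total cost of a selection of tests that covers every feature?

19

Atlas, Bravo, Delta together cover every feature (Atlas ∪ Bravo ∪ Delta = {M1, M2, M3, M4, M5, M6, M7, M8}); total cost 7 + 4 + 8 = 19.
The greedy pick Bravo, Gala, Atlas, Delta costs 21; no covering selection beats 19.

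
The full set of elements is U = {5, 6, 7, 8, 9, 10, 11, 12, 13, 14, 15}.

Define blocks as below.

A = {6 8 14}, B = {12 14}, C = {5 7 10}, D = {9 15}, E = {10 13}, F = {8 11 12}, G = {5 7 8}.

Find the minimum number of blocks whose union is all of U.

Take {A, C, D, E, F}. Their union is {5, 6, 7, 8, 9, 10, 11, 12, 13, 14, 15}, which is all 11 elements.
No 4 of the 7 blocks cover everything (all 35 combinations miss at least one element), so 5 is optimal.

5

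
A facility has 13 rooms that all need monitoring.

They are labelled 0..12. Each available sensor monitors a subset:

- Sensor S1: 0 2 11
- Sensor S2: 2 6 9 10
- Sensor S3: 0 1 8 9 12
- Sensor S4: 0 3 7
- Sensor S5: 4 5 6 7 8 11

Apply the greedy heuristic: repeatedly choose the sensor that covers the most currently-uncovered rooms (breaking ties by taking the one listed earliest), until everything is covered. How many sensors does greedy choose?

4

Greedy: pick S5 (covers 6 new) → pick S3 (covers 4 new) → pick S2 (covers 2 new) → pick S4 (covers 1 new). Total picks: 4.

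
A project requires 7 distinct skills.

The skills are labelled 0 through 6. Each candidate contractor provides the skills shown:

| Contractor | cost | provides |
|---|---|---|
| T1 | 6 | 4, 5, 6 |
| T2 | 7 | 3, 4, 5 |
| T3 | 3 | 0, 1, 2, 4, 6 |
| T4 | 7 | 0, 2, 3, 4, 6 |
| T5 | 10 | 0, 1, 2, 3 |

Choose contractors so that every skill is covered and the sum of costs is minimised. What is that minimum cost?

10

T2, T3 together cover every skill (T2 ∪ T3 = {0, 1, 2, 3, 4, 5, 6}); total cost 7 + 3 = 10.
No covering selection has total cost below 10.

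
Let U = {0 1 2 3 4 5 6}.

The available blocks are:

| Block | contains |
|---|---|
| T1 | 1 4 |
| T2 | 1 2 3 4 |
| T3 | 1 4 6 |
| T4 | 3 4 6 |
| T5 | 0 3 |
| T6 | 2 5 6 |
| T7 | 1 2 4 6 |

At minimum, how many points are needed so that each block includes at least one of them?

The 3 points {3, 4, 5} hit every block.
The blocks T1, T5, T6 are pairwise disjoint, so any hitting set needs a separate point for each — at least 3. Hence 3 is optimal.

3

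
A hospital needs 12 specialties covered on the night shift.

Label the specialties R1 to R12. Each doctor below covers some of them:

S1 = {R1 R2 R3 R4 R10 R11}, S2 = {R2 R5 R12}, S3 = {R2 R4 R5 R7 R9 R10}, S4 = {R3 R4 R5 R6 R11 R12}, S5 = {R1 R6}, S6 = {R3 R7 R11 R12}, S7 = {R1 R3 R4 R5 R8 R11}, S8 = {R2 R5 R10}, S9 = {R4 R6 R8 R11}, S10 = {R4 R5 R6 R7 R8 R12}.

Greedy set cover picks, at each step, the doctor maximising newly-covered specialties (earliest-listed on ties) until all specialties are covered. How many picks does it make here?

3

Greedy: pick S1 (covers 6 new) → pick S10 (covers 5 new) → pick S3 (covers 1 new). Total picks: 3.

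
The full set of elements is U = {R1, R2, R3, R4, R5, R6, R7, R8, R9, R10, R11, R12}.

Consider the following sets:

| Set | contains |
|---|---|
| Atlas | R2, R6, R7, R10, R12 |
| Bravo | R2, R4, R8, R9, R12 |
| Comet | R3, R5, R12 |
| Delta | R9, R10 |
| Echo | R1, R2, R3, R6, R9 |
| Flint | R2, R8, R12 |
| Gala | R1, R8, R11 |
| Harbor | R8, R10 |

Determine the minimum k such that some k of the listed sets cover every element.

4

Atlas, Bravo, Comet, and Gala cover everything between them: the union {R1, R2, R3, R4, R5, R6, R7, R8, R9, R10, R11, R12} is all of U.
Only Bravo contains R4, so Bravo is forced; the remaining 7 elements need at least 3 more sets (each remaining set adds at most 3) — so at least 4 sets are needed, and 4 is optimal.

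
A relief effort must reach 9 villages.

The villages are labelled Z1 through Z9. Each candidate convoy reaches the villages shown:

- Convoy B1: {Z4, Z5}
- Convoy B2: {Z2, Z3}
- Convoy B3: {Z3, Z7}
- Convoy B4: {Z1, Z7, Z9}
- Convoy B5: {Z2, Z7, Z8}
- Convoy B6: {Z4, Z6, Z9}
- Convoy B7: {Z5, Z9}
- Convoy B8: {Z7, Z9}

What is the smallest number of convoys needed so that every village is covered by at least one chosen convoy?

Take {B1, B3, B4, B5, B6}. Their union is {Z1, Z2, Z3, Z4, Z5, Z6, Z7, Z8, Z9}, which is all 9 villages.
No 4 of the 8 convoys cover everything (all 70 combinations miss at least one village), so 5 is optimal.

5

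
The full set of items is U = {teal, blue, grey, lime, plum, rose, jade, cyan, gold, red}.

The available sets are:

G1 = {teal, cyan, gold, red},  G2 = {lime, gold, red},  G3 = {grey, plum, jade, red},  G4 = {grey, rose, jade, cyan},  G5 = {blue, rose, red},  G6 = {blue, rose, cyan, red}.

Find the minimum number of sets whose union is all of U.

G1 and G2 and G3 and G5 together: G1 ∪ G2 ∪ G3 ∪ G5 = {teal, blue, grey, lime, plum, rose, jade, cyan, gold, red} — every item is covered.
No 3 of the 6 sets cover everything (all 20 combinations miss at least one item), so 4 is optimal.

4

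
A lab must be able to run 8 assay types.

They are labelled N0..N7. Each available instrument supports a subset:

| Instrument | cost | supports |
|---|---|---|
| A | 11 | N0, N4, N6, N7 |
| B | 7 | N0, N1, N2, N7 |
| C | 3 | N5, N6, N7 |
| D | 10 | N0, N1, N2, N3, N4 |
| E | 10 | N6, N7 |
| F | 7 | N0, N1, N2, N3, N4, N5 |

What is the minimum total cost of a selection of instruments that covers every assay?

C, F together cover every assay (C ∪ F = {N0, N1, N2, N3, N4, N5, N6, N7}); total cost 3 + 7 = 10.
No covering selection has total cost below 10.

10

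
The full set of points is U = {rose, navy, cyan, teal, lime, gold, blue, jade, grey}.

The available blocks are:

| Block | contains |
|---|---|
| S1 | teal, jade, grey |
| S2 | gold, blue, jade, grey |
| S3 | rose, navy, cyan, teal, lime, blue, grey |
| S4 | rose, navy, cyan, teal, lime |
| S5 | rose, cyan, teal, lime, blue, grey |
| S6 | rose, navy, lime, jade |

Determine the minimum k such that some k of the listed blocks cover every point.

Take {S2, S3}. Their union is {rose, navy, cyan, teal, lime, gold, blue, jade, grey}, which is all 9 points.
No single block has all 9 points (the largest, S3, has 7), so 2 is optimal.

2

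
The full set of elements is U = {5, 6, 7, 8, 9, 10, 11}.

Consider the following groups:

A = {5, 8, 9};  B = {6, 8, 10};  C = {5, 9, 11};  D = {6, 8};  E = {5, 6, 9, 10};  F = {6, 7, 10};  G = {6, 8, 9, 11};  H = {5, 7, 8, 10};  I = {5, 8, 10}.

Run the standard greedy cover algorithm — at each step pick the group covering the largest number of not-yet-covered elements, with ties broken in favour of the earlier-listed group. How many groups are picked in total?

3

Greedy: pick E (covers 4 new) → pick G (covers 2 new) → pick F (covers 1 new). Total picks: 3.
(The true minimum cover uses only 2 groups, so greedy is not optimal here.)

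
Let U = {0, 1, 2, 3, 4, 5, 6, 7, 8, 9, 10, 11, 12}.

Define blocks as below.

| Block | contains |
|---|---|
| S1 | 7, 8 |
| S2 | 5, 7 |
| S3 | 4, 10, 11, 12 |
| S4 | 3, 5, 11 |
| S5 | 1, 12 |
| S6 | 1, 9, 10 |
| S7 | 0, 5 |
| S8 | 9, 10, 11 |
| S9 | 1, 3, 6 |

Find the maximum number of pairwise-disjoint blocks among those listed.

4

S1, S7, S8, S9 are pairwise disjoint (S1={7,8}; S7={0,5}; S8={9,10,11}; S9={1,3,6}).
Every remaining block overlaps one of these, and no 5 of the listed blocks are pairwise disjoint, so 4 is the maximum.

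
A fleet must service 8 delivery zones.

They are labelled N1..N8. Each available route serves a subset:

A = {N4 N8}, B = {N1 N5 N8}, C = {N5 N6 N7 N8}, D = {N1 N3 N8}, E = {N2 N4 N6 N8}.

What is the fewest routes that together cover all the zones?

3

C and D and E together: C ∪ D ∪ E = {N1, N2, N3, N4, N5, N6, N7, N8} — every zone is covered.
Only E contains N2, so E is forced; the remaining 4 zones need at least 2 more routes (each remaining route adds at most 2) — so at least 3 routes are needed, and 3 is optimal.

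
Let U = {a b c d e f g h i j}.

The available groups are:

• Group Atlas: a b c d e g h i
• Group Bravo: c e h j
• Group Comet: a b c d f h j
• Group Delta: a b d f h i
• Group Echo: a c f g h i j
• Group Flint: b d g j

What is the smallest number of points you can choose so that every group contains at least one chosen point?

2

T = {h, j} meets every group (each contains at least one member of T), and |T| = 2.
No single point lies in every group, so at least 2 are needed and 2 is optimal.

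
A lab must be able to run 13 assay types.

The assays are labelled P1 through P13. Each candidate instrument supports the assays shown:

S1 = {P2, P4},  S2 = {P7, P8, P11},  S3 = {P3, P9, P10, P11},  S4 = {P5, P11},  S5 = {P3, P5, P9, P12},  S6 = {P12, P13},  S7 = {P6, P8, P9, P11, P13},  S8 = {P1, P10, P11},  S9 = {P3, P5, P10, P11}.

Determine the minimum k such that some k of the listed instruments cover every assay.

5

S1 and S2 and S5 and S7 and S8 together: S1 ∪ S2 ∪ S5 ∪ S7 ∪ S8 = {P1, P2, P3, P4, P5, P6, P7, P8, P9, P10, P11, P12, P13} — every assay is covered.
No 4 of the 9 instruments cover everything (all 126 combinations miss at least one assay), so 5 is optimal.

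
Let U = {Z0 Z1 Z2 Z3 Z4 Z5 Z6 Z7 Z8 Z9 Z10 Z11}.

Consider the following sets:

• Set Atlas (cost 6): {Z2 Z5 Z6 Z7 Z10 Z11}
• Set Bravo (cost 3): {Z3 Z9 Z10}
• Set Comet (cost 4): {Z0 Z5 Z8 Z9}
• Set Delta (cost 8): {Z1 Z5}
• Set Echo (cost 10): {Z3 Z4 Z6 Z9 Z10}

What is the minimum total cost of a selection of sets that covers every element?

28

Atlas, Comet, Delta, Echo together cover every element (Atlas ∪ Comet ∪ Delta ∪ Echo = {Z0, Z1, Z2, Z3, Z4, Z5, Z6, Z7, Z8, Z9, Z10, Z11}); total cost 6 + 4 + 8 + 10 = 28.
The greedy pick Atlas, Comet, Bravo, Delta, Echo costs 31; no covering selection beats 28.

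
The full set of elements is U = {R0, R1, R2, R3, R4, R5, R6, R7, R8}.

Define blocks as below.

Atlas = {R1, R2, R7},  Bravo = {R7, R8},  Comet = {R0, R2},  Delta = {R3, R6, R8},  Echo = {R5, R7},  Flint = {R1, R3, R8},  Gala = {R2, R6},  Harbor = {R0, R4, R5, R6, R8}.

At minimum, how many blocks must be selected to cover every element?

Atlas, Delta, and Harbor cover everything between them: the union {R0, R1, R2, R3, R4, R5, R6, R7, R8} is all of U.
Only Harbor contains R4, so Harbor is forced; the remaining 4 elements need at least 2 more blocks (each remaining block adds at most 3) — so at least 3 blocks are needed, and 3 is optimal.

3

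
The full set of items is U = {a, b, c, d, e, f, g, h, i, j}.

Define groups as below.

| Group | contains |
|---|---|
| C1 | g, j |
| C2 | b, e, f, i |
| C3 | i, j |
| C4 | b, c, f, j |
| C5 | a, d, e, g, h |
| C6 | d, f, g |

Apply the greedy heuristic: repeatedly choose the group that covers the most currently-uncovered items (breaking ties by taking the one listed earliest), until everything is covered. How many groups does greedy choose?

3

Greedy: pick C5 (covers 5 new) → pick C4 (covers 4 new) → pick C2 (covers 1 new). Total picks: 3.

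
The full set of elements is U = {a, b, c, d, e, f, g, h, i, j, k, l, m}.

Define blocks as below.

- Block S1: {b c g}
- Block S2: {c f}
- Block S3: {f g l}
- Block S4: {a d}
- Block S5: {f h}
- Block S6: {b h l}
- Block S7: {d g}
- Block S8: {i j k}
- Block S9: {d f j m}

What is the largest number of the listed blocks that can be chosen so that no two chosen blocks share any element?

4

S2, S6, S7, S8 are pairwise disjoint (S2={c,f}; S6={b,h,l}; S7={d,g}; S8={i,j,k}).
Every remaining block overlaps one of these, and no 5 of the listed blocks are pairwise disjoint, so 4 is the maximum.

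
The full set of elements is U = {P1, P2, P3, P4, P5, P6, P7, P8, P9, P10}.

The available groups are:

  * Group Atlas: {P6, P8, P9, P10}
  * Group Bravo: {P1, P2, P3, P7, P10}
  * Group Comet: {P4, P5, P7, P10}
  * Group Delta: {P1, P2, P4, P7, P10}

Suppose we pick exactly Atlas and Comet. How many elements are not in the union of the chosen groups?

Union of Atlas, Comet = {P4, P5, P6, P7, P8, P9, P10}.
Not covered: P1, P2, P3 — 3 elements.

3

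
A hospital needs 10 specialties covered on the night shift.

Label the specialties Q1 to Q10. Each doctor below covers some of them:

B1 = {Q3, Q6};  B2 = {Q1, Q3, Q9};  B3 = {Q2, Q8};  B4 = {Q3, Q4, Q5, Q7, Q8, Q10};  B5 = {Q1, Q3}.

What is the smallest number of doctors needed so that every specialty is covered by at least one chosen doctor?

B1 and B2 and B3 and B4 together: B1 ∪ B2 ∪ B3 ∪ B4 = {Q1, Q2, Q3, Q4, Q5, Q6, Q7, Q8, Q9, Q10} — every specialty is covered.
No 3 of the 5 doctors cover everything (all 10 combinations miss at least one specialty), so 4 is optimal.

4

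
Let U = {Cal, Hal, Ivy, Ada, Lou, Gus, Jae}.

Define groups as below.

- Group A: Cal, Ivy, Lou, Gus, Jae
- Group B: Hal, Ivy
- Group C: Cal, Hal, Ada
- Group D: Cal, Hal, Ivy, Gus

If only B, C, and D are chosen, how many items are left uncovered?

2

Union of B, C, D = {Cal, Hal, Ivy, Ada, Gus}.
Not covered: Lou, Jae — 2 items.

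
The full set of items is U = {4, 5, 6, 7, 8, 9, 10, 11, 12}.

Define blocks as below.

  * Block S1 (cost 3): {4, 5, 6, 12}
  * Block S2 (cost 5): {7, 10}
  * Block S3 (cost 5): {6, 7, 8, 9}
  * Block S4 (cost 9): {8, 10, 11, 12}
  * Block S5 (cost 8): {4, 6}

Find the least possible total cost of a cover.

S1, S3, S4 together cover every item (S1 ∪ S3 ∪ S4 = {4, 5, 6, 7, 8, 9, 10, 11, 12}); total cost 3 + 5 + 9 = 17.
No covering selection has total cost below 17.

17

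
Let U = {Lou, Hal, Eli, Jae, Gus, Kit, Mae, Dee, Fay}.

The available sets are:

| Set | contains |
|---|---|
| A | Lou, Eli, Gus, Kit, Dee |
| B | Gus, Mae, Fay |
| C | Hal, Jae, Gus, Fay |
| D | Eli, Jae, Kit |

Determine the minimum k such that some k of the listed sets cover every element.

A, B, and C cover everything between them: the union {Lou, Hal, Eli, Jae, Gus, Kit, Mae, Dee, Fay} is all of U.
Only A contains Lou, so A is forced; the remaining 4 elements need at least 2 more sets (each remaining set adds at most 3) — so at least 3 sets are needed, and 3 is optimal.

3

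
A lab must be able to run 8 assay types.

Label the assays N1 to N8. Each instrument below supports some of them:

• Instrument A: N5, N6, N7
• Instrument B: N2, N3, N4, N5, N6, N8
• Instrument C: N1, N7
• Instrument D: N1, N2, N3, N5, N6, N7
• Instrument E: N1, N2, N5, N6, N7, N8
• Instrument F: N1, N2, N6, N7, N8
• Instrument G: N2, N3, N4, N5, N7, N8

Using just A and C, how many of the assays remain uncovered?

Union of A, C = {N1, N5, N6, N7}.
Not covered: N2, N3, N4, N8 — 4 assays.

4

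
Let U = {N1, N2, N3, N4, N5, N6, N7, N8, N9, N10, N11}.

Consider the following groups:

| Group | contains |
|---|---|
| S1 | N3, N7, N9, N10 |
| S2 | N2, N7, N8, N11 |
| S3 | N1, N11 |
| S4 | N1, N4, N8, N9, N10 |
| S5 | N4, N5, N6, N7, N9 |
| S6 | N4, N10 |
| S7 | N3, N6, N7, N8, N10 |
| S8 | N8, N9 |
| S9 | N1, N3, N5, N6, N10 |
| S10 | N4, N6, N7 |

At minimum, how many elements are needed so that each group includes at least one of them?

H = {N3, N4, N9, N11} meets every group (each contains at least one member of H), and |H| = 4.
No choice of 3 elements meets every group, so 4 is the minimum.

4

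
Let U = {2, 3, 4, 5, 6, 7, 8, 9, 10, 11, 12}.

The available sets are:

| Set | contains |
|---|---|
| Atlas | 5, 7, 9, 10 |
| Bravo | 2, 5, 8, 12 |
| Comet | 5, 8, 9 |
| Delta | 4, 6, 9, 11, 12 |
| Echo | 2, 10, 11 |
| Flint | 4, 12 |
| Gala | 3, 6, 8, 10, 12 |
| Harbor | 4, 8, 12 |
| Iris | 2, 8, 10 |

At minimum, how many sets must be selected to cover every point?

Take {Atlas, Echo, Gala, Harbor}. Their union is {2, 3, 4, 5, 6, 7, 8, 9, 10, 11, 12}, which is all 11 points.
No 3 of the 9 sets cover everything (all 84 combinations miss at least one point), so 4 is optimal.

4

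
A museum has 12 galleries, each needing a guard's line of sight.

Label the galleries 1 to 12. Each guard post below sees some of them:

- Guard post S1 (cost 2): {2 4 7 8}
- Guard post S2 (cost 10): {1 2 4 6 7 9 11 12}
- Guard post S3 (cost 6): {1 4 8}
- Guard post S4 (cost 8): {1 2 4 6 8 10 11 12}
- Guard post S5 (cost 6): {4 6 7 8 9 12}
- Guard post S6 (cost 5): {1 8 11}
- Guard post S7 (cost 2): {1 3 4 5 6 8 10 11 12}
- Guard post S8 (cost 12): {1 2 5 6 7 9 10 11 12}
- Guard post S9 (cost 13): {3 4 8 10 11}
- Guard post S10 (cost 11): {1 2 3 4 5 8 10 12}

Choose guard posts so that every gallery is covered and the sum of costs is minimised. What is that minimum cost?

10

S1, S5, S7 together cover every gallery (S1 ∪ S5 ∪ S7 = {1, 2, 3, 4, 5, 6, 7, 8, 9, 10, 11, 12}); total cost 2 + 6 + 2 = 10.
No covering selection has total cost below 10.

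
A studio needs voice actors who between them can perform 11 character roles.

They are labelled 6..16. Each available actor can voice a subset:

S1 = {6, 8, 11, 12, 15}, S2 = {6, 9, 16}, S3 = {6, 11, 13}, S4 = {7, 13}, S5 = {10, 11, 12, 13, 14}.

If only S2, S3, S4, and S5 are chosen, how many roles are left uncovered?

Union of S2, S3, S4, S5 = {6, 7, 9, 10, 11, 12, 13, 14, 16}.
Not covered: 8, 15 — 2 roles.

2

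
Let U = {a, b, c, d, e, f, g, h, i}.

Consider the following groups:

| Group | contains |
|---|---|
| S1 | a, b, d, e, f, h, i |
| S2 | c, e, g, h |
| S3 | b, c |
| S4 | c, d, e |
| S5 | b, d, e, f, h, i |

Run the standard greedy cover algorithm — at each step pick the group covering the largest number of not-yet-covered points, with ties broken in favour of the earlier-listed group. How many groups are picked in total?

Greedy: pick S1 (covers 7 new) → pick S2 (covers 2 new). Total picks: 2.

2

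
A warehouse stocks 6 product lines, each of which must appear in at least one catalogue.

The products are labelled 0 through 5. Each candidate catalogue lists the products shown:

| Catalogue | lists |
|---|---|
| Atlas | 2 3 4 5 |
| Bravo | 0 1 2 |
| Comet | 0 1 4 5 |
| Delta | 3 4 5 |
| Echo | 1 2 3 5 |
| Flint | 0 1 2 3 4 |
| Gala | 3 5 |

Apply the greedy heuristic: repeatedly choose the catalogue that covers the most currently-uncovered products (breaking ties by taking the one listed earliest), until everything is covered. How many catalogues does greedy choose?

2

Greedy: pick Flint (covers 5 new) → pick Atlas (covers 1 new). Total picks: 2.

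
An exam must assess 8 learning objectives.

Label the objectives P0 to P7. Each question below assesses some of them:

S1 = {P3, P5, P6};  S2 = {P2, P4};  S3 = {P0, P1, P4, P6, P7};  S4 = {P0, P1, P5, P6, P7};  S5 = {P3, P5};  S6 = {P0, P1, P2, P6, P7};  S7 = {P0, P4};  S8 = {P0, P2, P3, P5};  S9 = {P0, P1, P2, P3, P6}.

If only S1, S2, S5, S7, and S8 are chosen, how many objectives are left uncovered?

Union of S1, S2, S5, S7, S8 = {P0, P2, P3, P4, P5, P6}.
Not covered: P1, P7 — 2 objectives.

2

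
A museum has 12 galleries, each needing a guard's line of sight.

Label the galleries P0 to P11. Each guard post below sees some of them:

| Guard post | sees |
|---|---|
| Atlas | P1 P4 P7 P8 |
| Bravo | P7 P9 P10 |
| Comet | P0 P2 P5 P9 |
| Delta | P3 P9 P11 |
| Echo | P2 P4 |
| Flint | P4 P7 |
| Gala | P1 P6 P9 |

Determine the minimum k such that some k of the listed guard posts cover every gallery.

Atlas and Bravo and Comet and Delta and Gala together: Atlas ∪ Bravo ∪ Comet ∪ Delta ∪ Gala = {P0, P1, P2, P3, P4, P5, P6, P7, P8, P9, P10, P11} — every gallery is covered.
No 4 of the 7 guard posts cover everything (all 35 combinations miss at least one gallery), so 5 is optimal.

5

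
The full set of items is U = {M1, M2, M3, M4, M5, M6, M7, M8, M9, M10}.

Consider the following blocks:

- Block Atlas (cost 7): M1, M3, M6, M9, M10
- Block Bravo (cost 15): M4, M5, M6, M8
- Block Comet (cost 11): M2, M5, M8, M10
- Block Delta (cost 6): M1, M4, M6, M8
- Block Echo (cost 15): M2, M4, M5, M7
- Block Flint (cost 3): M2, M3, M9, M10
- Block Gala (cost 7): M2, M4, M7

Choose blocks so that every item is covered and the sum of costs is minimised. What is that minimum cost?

Delta, Echo, Flint together cover every item (Delta ∪ Echo ∪ Flint = {M1, M2, M3, M4, M5, M6, M7, M8, M9, M10}); total cost 6 + 15 + 3 = 24.
The greedy pick Flint, Delta, Gala, Comet costs 27; no covering selection beats 24.

24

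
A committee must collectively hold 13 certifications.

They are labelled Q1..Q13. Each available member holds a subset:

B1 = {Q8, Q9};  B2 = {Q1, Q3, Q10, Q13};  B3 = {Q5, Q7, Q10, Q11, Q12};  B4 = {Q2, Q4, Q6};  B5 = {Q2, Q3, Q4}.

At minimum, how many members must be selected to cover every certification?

4

Take {B1, B2, B3, B4}. Their union is {Q1, Q2, Q3, Q4, Q5, Q6, Q7, Q8, Q9, Q10, Q11, Q12, Q13}, which is all 13 certifications.
Only B2 contains Q1, so B2 is forced; the remaining 9 certifications need at least 3 more members (each remaining member adds at most 4) — so at least 4 members are needed, and 4 is optimal.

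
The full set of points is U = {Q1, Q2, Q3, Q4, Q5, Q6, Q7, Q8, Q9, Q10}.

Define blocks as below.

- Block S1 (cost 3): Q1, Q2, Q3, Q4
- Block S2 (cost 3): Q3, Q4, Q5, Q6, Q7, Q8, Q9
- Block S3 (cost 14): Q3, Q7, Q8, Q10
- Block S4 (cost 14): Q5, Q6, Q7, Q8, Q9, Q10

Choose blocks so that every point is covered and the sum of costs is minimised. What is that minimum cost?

S1, S4 together cover every point (S1 ∪ S4 = {Q1, Q2, Q3, Q4, Q5, Q6, Q7, Q8, Q9, Q10}); total cost 3 + 14 = 17.
The greedy pick S2, S1, S3 costs 20; no covering selection beats 17.

17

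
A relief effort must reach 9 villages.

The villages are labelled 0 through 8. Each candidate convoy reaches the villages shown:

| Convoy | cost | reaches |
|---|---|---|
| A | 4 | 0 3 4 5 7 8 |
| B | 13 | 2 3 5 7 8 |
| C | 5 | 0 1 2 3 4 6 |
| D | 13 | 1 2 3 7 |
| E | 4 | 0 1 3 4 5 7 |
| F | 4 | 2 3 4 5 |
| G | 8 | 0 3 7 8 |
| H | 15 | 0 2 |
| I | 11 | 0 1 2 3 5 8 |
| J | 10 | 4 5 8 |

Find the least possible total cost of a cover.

9

A, C together cover every village (A ∪ C = {0, 1, 2, 3, 4, 5, 6, 7, 8}); total cost 4 + 5 = 9.
No covering selection has total cost below 9.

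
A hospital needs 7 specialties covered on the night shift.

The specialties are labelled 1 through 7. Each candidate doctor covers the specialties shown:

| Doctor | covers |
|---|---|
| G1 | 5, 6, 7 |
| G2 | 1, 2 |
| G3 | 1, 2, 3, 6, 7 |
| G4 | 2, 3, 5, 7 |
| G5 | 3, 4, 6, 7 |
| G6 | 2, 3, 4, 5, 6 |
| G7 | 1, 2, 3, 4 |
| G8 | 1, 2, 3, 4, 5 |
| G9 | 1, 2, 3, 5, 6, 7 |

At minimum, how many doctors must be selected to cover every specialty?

G1 and G7 together: G1 ∪ G7 = {1, 2, 3, 4, 5, 6, 7} — every specialty is covered.
No single doctor has all 7 specialties (the largest, G9, has 6), so 2 is optimal.

2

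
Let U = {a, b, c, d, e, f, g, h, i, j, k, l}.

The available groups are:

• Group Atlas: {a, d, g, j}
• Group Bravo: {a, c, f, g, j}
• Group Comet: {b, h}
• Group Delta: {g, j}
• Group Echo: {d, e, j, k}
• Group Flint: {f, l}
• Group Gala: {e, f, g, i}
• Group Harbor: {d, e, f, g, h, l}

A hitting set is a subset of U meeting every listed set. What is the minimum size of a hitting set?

T = {b, f, j} meets every group (each contains at least one member of T), and |T| = 3.
The groups Comet, Echo, Flint are pairwise disjoint, so any hitting set needs a separate item for each — at least 3. Hence 3 is optimal.

3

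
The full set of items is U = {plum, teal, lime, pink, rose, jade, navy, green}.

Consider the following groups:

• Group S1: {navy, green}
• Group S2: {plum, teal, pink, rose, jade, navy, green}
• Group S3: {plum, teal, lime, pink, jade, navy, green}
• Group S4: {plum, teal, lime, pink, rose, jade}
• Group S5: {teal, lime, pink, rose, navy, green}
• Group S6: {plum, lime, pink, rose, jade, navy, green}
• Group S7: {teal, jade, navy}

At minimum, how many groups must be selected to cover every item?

2

S1 and S4 cover everything between them: the union {plum, teal, lime, pink, rose, jade, navy, green} is all of U.
No single group has all 8 items (the largest, S2, has 7), so 2 is optimal.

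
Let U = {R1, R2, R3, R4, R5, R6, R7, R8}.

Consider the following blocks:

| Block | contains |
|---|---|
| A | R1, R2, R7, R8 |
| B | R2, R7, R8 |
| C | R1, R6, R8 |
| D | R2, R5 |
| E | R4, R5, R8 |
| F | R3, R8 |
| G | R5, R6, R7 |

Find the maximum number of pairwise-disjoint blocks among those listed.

D, F are pairwise disjoint (D={R2,R5}; F={R3,R8}).
Every remaining block overlaps one of these, and no 3 of the listed blocks are pairwise disjoint, so 2 is the maximum.

2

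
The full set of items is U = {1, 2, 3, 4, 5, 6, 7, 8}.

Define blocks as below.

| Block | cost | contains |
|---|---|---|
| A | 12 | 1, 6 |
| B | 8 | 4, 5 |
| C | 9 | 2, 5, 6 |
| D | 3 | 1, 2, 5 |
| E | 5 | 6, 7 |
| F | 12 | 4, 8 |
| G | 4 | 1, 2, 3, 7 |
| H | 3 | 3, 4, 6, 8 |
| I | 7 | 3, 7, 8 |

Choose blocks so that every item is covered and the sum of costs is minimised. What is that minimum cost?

10

D, G, H together cover every item (D ∪ G ∪ H = {1, 2, 3, 4, 5, 6, 7, 8}); total cost 3 + 4 + 3 = 10.
No covering selection has total cost below 10.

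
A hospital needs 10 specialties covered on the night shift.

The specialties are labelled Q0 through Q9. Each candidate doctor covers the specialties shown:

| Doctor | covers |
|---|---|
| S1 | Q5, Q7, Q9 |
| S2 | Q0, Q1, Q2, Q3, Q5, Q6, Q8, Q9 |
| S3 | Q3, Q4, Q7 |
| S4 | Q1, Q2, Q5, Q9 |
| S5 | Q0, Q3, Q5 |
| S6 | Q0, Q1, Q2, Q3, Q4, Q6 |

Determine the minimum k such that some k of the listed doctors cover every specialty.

Take {S2, S3}. Their union is {Q0, Q1, Q2, Q3, Q4, Q5, Q6, Q7, Q8, Q9}, which is all 10 specialties.
No single doctor has all 10 specialties (the largest, S2, has 8), so 2 is optimal.

2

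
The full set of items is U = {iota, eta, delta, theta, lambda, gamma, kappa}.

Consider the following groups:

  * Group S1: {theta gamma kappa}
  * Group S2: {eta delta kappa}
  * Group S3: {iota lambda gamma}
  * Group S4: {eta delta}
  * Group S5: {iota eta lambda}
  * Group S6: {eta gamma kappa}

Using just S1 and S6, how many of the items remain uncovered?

Union of S1, S6 = {eta, theta, gamma, kappa}.
Not covered: iota, delta, lambda — 3 items.

3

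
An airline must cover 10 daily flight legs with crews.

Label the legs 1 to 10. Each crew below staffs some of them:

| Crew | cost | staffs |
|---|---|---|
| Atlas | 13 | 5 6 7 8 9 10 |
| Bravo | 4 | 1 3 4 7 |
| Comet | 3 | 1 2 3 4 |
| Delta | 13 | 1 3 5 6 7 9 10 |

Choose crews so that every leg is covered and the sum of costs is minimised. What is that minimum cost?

Atlas, Comet together cover every leg (Atlas ∪ Comet = {1, 2, 3, 4, 5, 6, 7, 8, 9, 10}); total cost 13 + 3 = 16.
No covering selection has total cost below 16.

16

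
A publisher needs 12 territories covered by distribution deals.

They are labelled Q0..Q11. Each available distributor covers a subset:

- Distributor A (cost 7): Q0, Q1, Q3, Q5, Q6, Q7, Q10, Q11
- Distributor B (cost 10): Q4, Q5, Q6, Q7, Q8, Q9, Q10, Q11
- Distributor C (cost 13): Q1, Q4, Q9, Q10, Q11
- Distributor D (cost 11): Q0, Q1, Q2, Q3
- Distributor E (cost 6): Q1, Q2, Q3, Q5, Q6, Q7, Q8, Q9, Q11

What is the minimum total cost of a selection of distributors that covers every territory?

21

B, D together cover every territory (B ∪ D = {Q0, Q1, Q2, Q3, Q4, Q5, Q6, Q7, Q8, Q9, Q10, Q11}); total cost 10 + 11 = 21.
The greedy pick E, A, B costs 23; no covering selection beats 21.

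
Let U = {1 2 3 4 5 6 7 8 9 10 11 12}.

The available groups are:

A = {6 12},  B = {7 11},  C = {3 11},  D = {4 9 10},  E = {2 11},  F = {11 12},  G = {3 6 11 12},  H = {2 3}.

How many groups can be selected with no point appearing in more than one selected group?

4

A, B, D, H are pairwise disjoint (A={6,12}; B={7,11}; D={4,9,10}; H={2,3}).
Every remaining group overlaps one of these, and no 5 of the listed groups are pairwise disjoint, so 4 is the maximum.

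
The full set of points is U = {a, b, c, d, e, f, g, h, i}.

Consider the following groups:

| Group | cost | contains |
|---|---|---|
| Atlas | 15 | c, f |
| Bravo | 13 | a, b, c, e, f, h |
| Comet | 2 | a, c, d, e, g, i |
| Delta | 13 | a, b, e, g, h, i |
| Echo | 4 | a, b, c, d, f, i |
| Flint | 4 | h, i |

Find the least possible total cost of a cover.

10

Comet, Echo, Flint together cover every point (Comet ∪ Echo ∪ Flint = {a, b, c, d, e, f, g, h, i}); total cost 2 + 4 + 4 = 10.
No covering selection has total cost below 10.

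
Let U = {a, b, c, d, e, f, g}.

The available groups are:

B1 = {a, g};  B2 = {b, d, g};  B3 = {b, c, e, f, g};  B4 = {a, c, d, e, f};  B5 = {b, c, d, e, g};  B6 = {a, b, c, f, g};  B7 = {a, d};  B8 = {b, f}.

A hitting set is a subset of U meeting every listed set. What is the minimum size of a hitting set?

2

H = {a, b} meets every group (each contains at least one member of H), and |H| = 2.
The groups B3, B7 are pairwise disjoint, so any hitting set needs a separate point for each — at least 2. Hence 2 is optimal.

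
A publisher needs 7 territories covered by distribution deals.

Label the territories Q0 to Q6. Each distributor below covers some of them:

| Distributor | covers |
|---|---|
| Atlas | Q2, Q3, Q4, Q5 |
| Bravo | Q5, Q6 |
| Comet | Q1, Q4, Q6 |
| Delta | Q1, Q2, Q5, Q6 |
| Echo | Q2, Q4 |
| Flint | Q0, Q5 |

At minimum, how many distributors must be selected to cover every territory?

3

Take {Atlas, Comet, Flint}. Their union is {Q0, Q1, Q2, Q3, Q4, Q5, Q6}, which is all 7 territories.
Only Flint contains Q0, so Flint is forced; the remaining 5 territories need at least 2 more distributors (each remaining distributor adds at most 3) — so at least 3 distributors are needed, and 3 is optimal.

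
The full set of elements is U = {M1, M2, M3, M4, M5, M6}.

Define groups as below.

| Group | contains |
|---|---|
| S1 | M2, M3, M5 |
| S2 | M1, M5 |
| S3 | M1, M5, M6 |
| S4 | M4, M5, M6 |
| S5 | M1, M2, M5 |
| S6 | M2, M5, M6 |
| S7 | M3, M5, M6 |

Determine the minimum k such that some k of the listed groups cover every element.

S1 and S3 and S4 together: S1 ∪ S3 ∪ S4 = {M1, M2, M3, M4, M5, M6} — every element is covered.
Only S4 contains M4, so S4 is forced; the remaining 3 elements need at least 2 more groups (each remaining group adds at most 2) — so at least 3 groups are needed, and 3 is optimal.

3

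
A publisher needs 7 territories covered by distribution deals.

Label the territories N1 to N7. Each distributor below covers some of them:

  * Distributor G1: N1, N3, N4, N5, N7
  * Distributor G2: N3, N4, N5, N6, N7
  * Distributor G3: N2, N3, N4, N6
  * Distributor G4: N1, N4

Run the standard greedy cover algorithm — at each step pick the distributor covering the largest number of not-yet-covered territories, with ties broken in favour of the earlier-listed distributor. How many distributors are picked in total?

Greedy: pick G1 (covers 5 new) → pick G3 (covers 2 new). Total picks: 2.

2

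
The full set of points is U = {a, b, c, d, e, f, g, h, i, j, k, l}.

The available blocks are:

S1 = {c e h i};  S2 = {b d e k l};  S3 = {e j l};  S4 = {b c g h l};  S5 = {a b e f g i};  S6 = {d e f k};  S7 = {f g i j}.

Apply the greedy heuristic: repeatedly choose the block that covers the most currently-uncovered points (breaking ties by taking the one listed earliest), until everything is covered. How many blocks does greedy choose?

4

Greedy: pick S5 (covers 6 new) → pick S2 (covers 3 new) → pick S1 (covers 2 new) → pick S3 (covers 1 new). Total picks: 4.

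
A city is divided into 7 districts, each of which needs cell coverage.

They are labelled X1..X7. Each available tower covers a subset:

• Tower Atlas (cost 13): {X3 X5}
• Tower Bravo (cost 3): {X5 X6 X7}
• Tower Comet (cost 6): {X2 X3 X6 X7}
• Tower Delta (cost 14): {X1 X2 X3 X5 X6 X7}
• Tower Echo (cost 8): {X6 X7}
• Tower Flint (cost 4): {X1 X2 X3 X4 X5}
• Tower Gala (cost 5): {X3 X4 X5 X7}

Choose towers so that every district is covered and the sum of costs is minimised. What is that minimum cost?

7

Bravo, Flint together cover every district (Bravo ∪ Flint = {X1, X2, X3, X4, X5, X6, X7}); total cost 3 + 4 = 7.
No covering selection has total cost below 7.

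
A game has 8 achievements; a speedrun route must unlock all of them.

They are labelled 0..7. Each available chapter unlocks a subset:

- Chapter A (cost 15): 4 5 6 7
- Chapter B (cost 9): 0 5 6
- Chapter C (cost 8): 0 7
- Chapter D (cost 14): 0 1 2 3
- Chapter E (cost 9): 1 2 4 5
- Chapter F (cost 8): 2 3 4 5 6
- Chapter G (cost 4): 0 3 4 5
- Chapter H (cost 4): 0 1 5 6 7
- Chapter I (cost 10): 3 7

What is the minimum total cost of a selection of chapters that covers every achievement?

12

F, H together cover every achievement (F ∪ H = {0, 1, 2, 3, 4, 5, 6, 7}); total cost 8 + 4 = 12.
The greedy pick H, G, F costs 16; no covering selection beats 12.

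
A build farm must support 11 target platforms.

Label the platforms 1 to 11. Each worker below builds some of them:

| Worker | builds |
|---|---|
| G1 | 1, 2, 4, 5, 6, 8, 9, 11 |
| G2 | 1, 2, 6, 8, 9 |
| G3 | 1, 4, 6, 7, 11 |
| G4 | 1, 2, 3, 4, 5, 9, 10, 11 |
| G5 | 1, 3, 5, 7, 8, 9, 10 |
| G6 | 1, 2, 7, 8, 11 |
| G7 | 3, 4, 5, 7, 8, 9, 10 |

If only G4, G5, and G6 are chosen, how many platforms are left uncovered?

1

Union of G4, G5, G6 = {1, 2, 3, 4, 5, 7, 8, 9, 10, 11}.
Not covered: 6 — 1 platform.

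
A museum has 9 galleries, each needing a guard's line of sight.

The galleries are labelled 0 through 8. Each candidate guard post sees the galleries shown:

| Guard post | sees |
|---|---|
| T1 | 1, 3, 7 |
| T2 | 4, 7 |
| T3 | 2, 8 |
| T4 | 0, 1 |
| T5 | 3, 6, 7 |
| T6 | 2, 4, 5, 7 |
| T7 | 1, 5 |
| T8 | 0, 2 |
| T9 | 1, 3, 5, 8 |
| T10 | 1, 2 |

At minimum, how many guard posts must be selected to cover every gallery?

T3 and T4 and T5 and T6 together: T3 ∪ T4 ∪ T5 ∪ T6 = {0, 1, 2, 3, 4, 5, 6, 7, 8} — every gallery is covered.
No 3 of the 10 guard posts cover everything (all 120 combinations miss at least one gallery), so 4 is optimal.

4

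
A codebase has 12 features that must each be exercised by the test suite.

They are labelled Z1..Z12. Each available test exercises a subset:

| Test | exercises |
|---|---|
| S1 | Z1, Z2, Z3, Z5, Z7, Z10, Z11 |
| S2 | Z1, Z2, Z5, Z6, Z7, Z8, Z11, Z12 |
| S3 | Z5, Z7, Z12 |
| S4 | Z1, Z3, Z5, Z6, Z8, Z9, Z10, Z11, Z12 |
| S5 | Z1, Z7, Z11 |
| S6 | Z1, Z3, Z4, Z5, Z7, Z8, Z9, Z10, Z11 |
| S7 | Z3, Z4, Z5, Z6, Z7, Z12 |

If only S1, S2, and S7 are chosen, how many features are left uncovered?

Union of S1, S2, S7 = {Z1, Z2, Z3, Z4, Z5, Z6, Z7, Z8, Z10, Z11, Z12}.
Not covered: Z9 — 1 feature.

1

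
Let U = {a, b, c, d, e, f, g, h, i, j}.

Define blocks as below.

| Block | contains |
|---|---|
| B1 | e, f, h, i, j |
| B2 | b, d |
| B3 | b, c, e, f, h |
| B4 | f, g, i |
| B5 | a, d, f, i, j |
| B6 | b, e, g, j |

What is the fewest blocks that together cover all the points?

B3, B5, and B6 cover everything between them: the union {a, b, c, d, e, f, g, h, i, j} is all of U.
Only B5 contains a, so B5 is forced; the remaining 5 points need at least 2 more blocks (each remaining block adds at most 4) — so at least 3 blocks are needed, and 3 is optimal.

3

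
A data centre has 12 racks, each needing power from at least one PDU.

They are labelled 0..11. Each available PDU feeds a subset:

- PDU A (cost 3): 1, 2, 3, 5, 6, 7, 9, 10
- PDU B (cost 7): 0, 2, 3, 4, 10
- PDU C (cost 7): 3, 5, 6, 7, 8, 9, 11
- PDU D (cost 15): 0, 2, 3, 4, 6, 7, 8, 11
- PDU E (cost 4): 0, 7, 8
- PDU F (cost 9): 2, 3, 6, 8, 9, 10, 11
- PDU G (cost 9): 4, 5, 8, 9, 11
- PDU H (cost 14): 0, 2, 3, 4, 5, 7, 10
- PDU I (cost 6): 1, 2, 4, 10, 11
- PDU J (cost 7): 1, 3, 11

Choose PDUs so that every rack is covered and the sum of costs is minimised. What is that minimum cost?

A, E, I together cover every rack (A ∪ E ∪ I = {0, 1, 2, 3, 4, 5, 6, 7, 8, 9, 10, 11}); total cost 3 + 4 + 6 = 13.
No covering selection has total cost below 13.

13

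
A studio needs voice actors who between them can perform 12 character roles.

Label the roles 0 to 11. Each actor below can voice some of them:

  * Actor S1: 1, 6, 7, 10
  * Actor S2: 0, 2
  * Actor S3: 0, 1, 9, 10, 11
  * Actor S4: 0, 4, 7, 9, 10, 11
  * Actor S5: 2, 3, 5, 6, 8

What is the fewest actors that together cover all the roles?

3

Take {S3, S4, S5}. Their union is {0, 1, 2, 3, 4, 5, 6, 7, 8, 9, 10, 11}, which is all 12 roles.
Only S5 contains 3, so S5 is forced; the remaining 7 roles need at least 2 more actors (each remaining actor adds at most 6) — so at least 3 actors are needed, and 3 is optimal.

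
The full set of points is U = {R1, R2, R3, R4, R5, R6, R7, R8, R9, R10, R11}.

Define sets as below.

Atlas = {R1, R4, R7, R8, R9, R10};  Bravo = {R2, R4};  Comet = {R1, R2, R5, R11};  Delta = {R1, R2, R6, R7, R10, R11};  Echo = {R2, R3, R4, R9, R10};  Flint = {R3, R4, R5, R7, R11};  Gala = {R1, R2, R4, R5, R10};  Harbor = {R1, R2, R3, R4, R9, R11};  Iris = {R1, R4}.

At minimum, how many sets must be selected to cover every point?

3

Take {Atlas, Delta, Flint}. Their union is {R1, R2, R3, R4, R5, R6, R7, R8, R9, R10, R11}, which is all 11 points.
Only Delta contains R6, so Delta is forced; the remaining 5 points need at least 2 more sets (each remaining set adds at most 3) — so at least 3 sets are needed, and 3 is optimal.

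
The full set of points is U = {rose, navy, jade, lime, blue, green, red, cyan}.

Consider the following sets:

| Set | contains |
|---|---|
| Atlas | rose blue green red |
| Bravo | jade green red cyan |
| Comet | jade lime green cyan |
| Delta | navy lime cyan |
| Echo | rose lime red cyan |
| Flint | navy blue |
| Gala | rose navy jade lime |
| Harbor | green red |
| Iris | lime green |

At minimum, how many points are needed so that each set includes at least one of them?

Take H = {rose, navy, green}. Each listed set contains at least one of these, so H is a hitting set of size 3.
No choice of 2 points meets every set, so 3 is the minimum.

3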